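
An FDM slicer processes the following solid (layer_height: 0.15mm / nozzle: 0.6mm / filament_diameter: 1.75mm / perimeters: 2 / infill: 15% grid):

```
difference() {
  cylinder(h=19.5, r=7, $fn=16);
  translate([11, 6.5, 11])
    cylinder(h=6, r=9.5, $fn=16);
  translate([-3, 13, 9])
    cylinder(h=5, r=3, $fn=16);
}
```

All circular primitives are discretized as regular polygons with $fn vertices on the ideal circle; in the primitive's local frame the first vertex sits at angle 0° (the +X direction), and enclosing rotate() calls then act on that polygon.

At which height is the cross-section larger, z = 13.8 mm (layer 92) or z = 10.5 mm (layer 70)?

layer 70 (z = 10.5 mm)

Layer 92 (z = 13.8): the r=7 cylinder contributes a regular 16-gon of circumradius 7 (area = (16/2)·7.000²·sin(360°/16) = 150.01 mm²); the r=9.5 cylinder at (11, 6.5) gives a regular 16-gon of circumradius 9.5 (constant along its height) (area = (16/2)·9.500²·sin(360°/16) = 276.30 mm²); the cylinder at (-3, 13): section is a regular 16-gon, circumradius r=3 (area = (16/2)·3.000²·sin(360°/16) = 27.55 mm²); Taking the first minus the rest: starting from the r=7 cylinder (150.01 mm²), the r=9.5 cylinder at (11, 6.5) partially overlaps it — only the 23.81 mm² overlap (of its 276.30 mm²) is removed, clipping the outline; the r=3 cylinder at (-3, 13) misses the remaining region (no effect) — area = 126.21 mm². So its area = 126.21 mm². Layer 70 (z = 10.5): the cylinder: section is a regular 16-gon, circumradius r=7 (area = (16/2)·7.000²·sin(360°/16) = 150.01 mm²); the cylinder at (11, 6.5) does not reach this height (z outside [11, 17]); the cylinder at (-3, 13): section is a regular 16-gon, circumradius r=3 (area = (16/2)·3.000²·sin(360°/16) = 27.55 mm²); After the difference (first − rest): starting from the r=7 cylinder (150.01 mm²), the r=3 cylinder at (-3, 13) misses the remaining region (no effect) — area = 150.01 mm². So its area = 150.01 mm². Layer 70 is larger (150.01 vs 126.21 mm²).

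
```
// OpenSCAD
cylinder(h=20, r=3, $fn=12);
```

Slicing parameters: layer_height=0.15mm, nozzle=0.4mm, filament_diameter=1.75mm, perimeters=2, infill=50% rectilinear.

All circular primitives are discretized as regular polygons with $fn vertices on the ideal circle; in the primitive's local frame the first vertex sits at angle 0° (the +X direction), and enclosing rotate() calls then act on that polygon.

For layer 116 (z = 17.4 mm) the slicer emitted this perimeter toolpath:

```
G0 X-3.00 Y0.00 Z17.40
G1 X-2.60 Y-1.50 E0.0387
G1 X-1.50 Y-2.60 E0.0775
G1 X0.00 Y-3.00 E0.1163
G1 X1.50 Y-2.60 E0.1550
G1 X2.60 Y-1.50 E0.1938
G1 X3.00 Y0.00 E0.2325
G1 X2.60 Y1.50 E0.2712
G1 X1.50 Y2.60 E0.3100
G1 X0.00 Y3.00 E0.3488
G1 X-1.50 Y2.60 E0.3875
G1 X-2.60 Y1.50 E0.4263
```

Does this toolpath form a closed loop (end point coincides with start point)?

Start point (G0): (-3.00, 0.00). End point (last G1): the path does not return to the start — open.

no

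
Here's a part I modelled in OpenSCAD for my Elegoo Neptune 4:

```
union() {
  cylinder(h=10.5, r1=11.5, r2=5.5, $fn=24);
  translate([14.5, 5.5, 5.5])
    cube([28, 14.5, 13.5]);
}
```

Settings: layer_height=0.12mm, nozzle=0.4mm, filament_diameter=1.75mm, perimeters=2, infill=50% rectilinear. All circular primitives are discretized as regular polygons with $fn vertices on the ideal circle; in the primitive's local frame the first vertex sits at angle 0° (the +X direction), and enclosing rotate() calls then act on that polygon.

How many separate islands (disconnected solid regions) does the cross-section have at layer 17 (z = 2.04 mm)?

At z = 2.04 mm: the cone (r1=11.5→r2=5.5) has section circumradius 10.334 here — a regular 24-gon; the cube at (14.5, 5.5) is absent (z outside [5.5, 19]); Taking the union: only the cone is present, so the union is just that shape — 1 connected region. Overall, the cross-section is a single solid region. Island count = 1.

1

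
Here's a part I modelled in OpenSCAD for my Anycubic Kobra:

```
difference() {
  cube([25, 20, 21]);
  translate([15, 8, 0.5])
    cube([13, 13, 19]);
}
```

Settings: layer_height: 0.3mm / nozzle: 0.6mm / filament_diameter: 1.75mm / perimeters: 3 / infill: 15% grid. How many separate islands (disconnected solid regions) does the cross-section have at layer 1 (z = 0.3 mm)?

1

At z = 0.3 mm: the cube (footprint 25×20) is included at this height; the cube at (15, 8) is absent (z outside [0.5, 19.5]); Taking the first minus the rest: none of the subtracted shapes is present at this height, so the 25×20 cube is unchanged — 1 connected region. Overall, the cross-section is a single solid region. Island count = 1.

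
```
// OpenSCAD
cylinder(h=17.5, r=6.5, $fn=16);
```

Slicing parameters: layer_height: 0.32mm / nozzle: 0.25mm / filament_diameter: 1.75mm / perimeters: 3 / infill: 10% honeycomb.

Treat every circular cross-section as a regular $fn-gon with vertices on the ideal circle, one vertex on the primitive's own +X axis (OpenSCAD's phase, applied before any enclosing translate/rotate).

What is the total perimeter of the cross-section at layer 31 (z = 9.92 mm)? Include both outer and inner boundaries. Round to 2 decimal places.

At z = 9.92 mm: the cylinder: section is a regular 16-gon, circumradius r=6.5 (perimeter = 2·16·6.500·sin(180°/16) = 40.58 mm). Overall, the cross-section is a single solid region. Total boundary length (outer) = 40.58 mm.

40.58 mm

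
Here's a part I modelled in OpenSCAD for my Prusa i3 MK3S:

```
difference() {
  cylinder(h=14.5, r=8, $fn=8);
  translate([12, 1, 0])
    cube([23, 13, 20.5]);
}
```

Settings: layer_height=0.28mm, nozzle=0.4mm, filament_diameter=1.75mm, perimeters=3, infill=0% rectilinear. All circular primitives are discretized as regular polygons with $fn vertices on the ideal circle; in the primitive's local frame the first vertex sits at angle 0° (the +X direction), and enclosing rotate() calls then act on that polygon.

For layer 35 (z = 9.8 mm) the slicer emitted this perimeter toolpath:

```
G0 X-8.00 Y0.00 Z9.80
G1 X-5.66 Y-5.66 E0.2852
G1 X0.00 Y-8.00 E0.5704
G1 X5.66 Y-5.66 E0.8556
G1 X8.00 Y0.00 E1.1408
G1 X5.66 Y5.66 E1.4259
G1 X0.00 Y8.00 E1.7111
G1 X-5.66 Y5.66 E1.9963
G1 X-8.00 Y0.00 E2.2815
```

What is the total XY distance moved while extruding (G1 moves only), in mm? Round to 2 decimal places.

49.00 mm

Sum the Euclidean lengths of each G1 segment: total = 49.00 mm.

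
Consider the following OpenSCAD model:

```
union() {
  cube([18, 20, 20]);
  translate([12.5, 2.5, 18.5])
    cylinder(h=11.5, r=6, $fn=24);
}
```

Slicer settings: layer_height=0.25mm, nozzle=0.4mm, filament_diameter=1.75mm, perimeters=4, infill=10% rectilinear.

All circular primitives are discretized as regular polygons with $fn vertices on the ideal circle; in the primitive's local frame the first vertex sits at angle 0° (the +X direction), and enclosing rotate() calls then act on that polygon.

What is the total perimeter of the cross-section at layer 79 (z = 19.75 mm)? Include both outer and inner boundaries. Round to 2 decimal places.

78.95 mm

At z = 19.75 mm: the cube (footprint 18×20) is included at this height (perimeter 76.00 mm); the r=6 cylinder at (12.5, 2.5) gives a regular 24-gon of circumradius 6 (constant along its height) (perimeter = 2·24·6.000·sin(180°/24) = 37.59 mm); Combining (union): the regions partially overlap (shared area 83.38 mm²), so the edge portions inside another operand are dropped and the merged outline is re-measured after clipping — boundary = 78.95 mm. Overall, the cross-section is a single solid region. Total boundary length (outer) = 78.95 mm.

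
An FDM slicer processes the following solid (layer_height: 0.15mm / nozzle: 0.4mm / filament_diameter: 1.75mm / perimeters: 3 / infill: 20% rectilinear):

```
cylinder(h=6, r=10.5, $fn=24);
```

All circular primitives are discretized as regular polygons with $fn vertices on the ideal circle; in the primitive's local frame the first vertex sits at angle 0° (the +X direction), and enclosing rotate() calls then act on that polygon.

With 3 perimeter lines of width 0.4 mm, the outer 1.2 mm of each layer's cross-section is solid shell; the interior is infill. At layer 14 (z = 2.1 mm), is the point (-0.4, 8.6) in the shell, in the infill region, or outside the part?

At z = 2.1 mm: the r=10.5 cylinder contributes a regular 24-gon of circumradius 10.5. Overall, the cross-section is a single solid region. The nearest boundary edge runs (0.00, 10.50)→(-2.72, 10.14); distance from the point to it = 1.83 mm. The point is inside the cross-section and 1.83 mm from the nearest boundary — more than the 1.2 mm shell width (3 × 0.4), so it's in the infill interior.

infill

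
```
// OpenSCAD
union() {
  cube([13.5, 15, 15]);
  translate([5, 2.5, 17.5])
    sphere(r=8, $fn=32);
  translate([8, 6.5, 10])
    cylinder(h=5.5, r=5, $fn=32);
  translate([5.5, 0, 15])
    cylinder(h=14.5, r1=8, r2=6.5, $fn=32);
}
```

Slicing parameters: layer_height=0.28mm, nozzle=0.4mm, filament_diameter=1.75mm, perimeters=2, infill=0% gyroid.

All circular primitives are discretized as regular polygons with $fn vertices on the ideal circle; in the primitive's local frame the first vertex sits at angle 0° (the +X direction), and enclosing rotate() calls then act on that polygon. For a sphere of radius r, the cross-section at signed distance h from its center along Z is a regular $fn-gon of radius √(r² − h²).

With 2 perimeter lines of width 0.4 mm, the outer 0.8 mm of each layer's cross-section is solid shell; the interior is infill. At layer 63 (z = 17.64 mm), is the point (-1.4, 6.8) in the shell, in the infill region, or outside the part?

shell

At z = 17.64 mm: the cube is not intersected at this z (z outside [0, 15]); the r=8 sphere at (5, 2.5) contributes a regular 32-gon of circumradius √(8²−0.14²) = 7.999; the cylinder at (8, 6.5) does not reach this height (z outside [10, 15.5]); the cone at (5.5, 0) contributes a regular 32-gon of circumradius 7.727 (interpolated between r1=8 and r2=6.5 at t=0.182); Merging all regions: the regions partially overlap (shared area 153.01 mm²), so overlapping operands fuse into one piece — 1 connected region. Overall, the cross-section is a single solid region. The nearest boundary edge runs (-1.65, 6.94)→(-0.66, 8.16); distance from the point to it = 0.29 mm. The point is inside the cross-section, 0.29 mm from the nearest boundary — within the 0.8 mm shell band (2 × 0.4).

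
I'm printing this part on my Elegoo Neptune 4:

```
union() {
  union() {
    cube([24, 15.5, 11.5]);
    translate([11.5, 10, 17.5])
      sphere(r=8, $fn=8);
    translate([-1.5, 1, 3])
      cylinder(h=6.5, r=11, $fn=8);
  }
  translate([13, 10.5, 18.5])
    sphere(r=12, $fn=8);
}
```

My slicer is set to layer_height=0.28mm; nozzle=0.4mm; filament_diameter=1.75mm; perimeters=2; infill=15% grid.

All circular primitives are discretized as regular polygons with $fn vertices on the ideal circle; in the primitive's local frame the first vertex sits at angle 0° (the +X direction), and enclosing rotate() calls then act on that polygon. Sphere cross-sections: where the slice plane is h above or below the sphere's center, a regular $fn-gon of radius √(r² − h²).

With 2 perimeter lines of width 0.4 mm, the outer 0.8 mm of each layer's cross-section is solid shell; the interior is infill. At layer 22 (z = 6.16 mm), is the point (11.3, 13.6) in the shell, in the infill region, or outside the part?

infill

At z = 6.16 mm: the cube (footprint 24×15.5) is included at this height; the sphere at (11.5, 10) does not reach this height (|z−center|=11.340 > r=8); the r=11 cylinder at (-1.5, 1) contributes a regular 8-gon of circumradius 11; Combining (union): the regions partially overlap (shared area 78.82 mm²), so overlapping operands fuse into one piece — 1 connected region; the sphere at (13, 10.5) is absent (|z−center|=12.340 > r=12); Taking the union: only the result so far is present, so the union is just that shape — 1 connected region. Overall, the cross-section is a single solid region. The nearest boundary edge runs (0.00, 15.50)→(24.00, 15.50); distance from the point to it = 1.90 mm. The point is inside the cross-section and 1.90 mm from the nearest boundary — more than the 0.8 mm shell width (2 × 0.4), so it's in the infill interior.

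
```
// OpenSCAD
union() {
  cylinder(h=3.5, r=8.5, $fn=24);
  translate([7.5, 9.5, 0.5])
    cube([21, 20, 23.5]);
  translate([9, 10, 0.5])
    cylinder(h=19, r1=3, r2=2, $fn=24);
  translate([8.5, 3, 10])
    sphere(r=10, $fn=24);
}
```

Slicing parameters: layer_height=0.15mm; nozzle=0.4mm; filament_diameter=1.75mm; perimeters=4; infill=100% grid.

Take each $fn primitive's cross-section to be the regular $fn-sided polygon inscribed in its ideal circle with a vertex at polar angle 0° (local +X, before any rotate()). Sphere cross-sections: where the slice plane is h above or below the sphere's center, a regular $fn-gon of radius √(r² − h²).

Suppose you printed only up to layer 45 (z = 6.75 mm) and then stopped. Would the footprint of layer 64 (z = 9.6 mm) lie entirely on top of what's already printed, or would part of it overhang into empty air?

part overhangs

Compare the two slices. At z = 6.75: the cylinder does not reach this height (z outside [0, 3.5]); the cube at (7.5, 9.5) (footprint 21×20) is included at this height (area 420.00 mm²); the cone at (9, 10) (r1=3→r2=2) has section circumradius 2.671 here — a regular 24-gon (area = (24/2)·2.671²·sin(360°/24) = 22.16 mm²); the r=10 sphere at (8.5, 3) slices to a regular 24-gon of circumradius 9.457 (√(r²−h²) with h=3.25 from center) (area = (24/2)·9.457²·sin(360°/24) = 277.78 mm²); Taking the union: the regions partially overlap — summed areas 719.94 mm² minus the doubly-counted overlap 38.68 mm² gives 681.26 mm² — area = 681.26 mm². At z = 9.6: the cylinder does not reach this height (z outside [0, 3.5]); the cube at (7.5, 9.5) is present — its section is the full 21×20 rectangle (area 420.00 mm²); the cone at (9, 10) contributes a regular 24-gon of circumradius 2.521 (interpolated between r1=3 and r2=2 at t=0.479) (area = (24/2)·2.521²·sin(360°/24) = 19.74 mm²); the r=10 sphere at (8.5, 3) slices to a regular 24-gon of circumradius 9.992 (√(r²−h²) with h=0.4 from center) (area = (24/2)·9.992²·sin(360°/24) = 310.09 mm²); Taking the union: the regions partially overlap — summed areas 749.83 mm² minus the doubly-counted overlap 41.08 mm² gives 708.74 mm² — area = 708.74 mm². Checking containment: at z = 9.6 the cross-section extends beyond the z = 6.75 cross-section by about 27.48 mm².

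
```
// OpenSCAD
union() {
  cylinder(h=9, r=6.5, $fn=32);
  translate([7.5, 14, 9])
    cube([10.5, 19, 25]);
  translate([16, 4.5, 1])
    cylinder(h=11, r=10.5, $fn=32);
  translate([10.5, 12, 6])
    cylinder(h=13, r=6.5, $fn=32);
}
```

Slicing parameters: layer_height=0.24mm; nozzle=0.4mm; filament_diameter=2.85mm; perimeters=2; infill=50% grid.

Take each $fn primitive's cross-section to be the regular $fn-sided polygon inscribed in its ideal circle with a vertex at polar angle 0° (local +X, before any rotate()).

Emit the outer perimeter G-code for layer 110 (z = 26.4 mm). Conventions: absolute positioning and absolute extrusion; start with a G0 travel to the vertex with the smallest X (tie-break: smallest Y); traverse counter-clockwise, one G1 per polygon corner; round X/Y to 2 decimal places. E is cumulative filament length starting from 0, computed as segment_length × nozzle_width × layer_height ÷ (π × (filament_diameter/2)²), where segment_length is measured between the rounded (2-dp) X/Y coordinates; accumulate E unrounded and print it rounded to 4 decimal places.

G0 X7.50 Y14.00 Z26.40
G1 X18.00 Y14.00 E0.1580
G1 X18.00 Y33.00 E0.4439
G1 X7.50 Y33.00 E0.6019
G1 X7.50 Y14.00 E0.8879

At z = 26.4 mm: the cylinder is not intersected at this z (z outside [0, 9]); the 10.5×19 cube at (7.5, 14) contributes its full rectangle; the cylinder at (16, 4.5) is absent (z outside [1, 12]); the cylinder at (10.5, 12) does not reach this height (z outside [6, 19]); Combining (union): only the 10.5×19 cube at (7.5, 14) is present, so the union is just that shape — 1 connected region. The outline is a single polygon with 4 vertices. Extrusion per mm of travel: 0.4 × 0.24 / (π × 1.425²) = 0.015048. Accumulating E over each segment gives final E = 0.8879.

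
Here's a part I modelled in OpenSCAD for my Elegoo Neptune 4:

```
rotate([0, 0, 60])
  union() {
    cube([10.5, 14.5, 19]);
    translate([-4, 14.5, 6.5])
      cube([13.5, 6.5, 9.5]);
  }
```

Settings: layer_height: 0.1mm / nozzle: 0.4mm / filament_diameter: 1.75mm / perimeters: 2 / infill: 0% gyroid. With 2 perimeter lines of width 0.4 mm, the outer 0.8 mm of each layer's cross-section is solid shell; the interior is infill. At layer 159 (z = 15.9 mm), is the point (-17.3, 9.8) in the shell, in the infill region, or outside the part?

infill

At z = 15.9 mm: the 10.5×14.5 cube contributes its full rectangle; the 13.5×6.5 cube at (-4, 14.5) contributes its full rectangle; Merging all regions: the 2 present regions share edge segments without overlapping in area, so areas simply add but the touching pieces fuse into one outline (the shared edge portions become interior and drop out of the boundary) — 1 connected region; (rotated 60° about Z; rotation is an isometry so areas/perimeters/island counts are preserved). Overall, the cross-section is a single solid region. Undo the 60° rotation: the query point maps to (-0.163, 19.882) in the un-rotated model frame. The nearest boundary edge runs (-4.00, 21.00)→(9.50, 21.00); distance from the point to it = 1.12 mm. The point is inside the cross-section and 1.12 mm from the nearest boundary — more than the 0.8 mm shell width (2 × 0.4), so it's in the infill interior.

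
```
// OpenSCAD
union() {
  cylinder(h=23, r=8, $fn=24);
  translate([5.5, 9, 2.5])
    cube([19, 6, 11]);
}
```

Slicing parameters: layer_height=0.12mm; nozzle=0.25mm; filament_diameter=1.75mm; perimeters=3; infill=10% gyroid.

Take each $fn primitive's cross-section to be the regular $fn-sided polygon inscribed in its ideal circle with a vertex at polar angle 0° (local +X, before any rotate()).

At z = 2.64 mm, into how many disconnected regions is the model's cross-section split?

2

At z = 2.64 mm: the cylinder: section is a regular 24-gon, circumradius r=8; the cube at (5.5, 9) is present — its section is the full 19×6 rectangle; Taking the union: the 2 present regions are separate (no shared area or edge), so areas and boundary lengths simply add and each stays a separate island — 2 connected regions. The result has 2 disconnected regions.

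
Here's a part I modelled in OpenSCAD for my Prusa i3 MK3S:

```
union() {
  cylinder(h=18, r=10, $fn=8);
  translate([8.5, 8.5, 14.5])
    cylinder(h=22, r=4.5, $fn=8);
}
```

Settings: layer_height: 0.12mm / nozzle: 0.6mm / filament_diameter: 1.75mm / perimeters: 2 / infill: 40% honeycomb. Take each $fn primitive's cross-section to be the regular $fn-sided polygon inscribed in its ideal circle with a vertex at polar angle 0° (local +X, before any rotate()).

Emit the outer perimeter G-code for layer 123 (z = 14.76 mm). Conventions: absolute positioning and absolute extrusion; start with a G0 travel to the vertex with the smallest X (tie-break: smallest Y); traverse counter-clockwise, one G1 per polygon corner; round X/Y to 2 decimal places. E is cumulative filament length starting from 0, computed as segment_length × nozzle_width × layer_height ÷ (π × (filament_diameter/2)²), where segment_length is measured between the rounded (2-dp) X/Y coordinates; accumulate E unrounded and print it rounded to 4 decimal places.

G0 X-10.00 Y0.00 Z14.76
G1 X-7.07 Y-7.07 E0.2291
G1 X0.00 Y-10.00 E0.4582
G1 X7.07 Y-7.07 E0.6873
G1 X10.00 Y0.00 E0.9164
G1 X8.31 Y4.08 E1.0485
G1 X8.50 Y4.00 E1.0547
G1 X11.68 Y5.32 E1.1578
G1 X13.00 Y8.50 E1.2609
G1 X11.68 Y11.68 E1.3639
G1 X8.50 Y13.00 E1.4670
G1 X5.32 Y11.68 E1.5700
G1 X4.00 Y8.50 E1.6731
G1 X4.08 Y8.31 E1.6793
G1 X0.00 Y10.00 E1.8115
G1 X-7.07 Y7.07 E2.0406
G1 X-10.00 Y0.00 E2.2697

At z = 14.76 mm: the r=10 cylinder gives a regular 8-gon of circumradius 10 (constant along its height); the cylinder at (8.5, 8.5): section is a regular 8-gon, circumradius r=4.5; Taking the union: the regions partially overlap (shared area 7.42 mm²), so overlapping operands fuse into one piece — 1 connected region. The outline is a single polygon with 16 vertices. Extrusion per mm of travel: 0.6 × 0.12 / (π × 0.875²) = 0.029934. Accumulating E over each segment gives final E = 2.2697.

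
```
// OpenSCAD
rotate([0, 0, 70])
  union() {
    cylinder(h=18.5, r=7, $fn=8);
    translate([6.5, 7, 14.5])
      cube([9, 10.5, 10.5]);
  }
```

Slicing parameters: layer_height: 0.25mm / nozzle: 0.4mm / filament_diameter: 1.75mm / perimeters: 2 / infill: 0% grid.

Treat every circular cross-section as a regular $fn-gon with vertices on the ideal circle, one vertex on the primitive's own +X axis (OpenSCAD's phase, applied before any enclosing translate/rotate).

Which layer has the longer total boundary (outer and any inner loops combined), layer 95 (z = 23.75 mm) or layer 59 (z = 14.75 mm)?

layer 59 (z = 14.75 mm)

Layer 95 (z = 23.75): the cylinder is not intersected at this z (z outside [0, 18.5]); the cube at (6.5, 7) is present — its section is the full 9×10.5 rectangle (perimeter 39.00 mm); Combining (union): only the 9×10.5 cube at (6.5, 7) is present, so the union is just that shape — boundary = 39.00 mm; (whole slice rotated 70° about Z — lengths, areas and connectivity unchanged). So its perimeter = 39.00 mm. Layer 59 (z = 14.75): the r=7 cylinder gives a regular 8-gon of circumradius 7 (constant along its height) (perimeter = 2·8·7.000·sin(180°/8) = 42.86 mm); the cube at (6.5, 7) is present — its section is the full 9×10.5 rectangle (perimeter 39.00 mm); Taking the union: the 2 present regions are separate (no shared area or edge), so areas and boundary lengths simply add and each stays a separate island — boundary = 81.86 mm; (rotated 70° about Z; rotation is an isometry so areas/perimeters/island counts are preserved). So its perimeter = 81.86 mm. Layer 59 is larger (81.86 vs 39.00 mm).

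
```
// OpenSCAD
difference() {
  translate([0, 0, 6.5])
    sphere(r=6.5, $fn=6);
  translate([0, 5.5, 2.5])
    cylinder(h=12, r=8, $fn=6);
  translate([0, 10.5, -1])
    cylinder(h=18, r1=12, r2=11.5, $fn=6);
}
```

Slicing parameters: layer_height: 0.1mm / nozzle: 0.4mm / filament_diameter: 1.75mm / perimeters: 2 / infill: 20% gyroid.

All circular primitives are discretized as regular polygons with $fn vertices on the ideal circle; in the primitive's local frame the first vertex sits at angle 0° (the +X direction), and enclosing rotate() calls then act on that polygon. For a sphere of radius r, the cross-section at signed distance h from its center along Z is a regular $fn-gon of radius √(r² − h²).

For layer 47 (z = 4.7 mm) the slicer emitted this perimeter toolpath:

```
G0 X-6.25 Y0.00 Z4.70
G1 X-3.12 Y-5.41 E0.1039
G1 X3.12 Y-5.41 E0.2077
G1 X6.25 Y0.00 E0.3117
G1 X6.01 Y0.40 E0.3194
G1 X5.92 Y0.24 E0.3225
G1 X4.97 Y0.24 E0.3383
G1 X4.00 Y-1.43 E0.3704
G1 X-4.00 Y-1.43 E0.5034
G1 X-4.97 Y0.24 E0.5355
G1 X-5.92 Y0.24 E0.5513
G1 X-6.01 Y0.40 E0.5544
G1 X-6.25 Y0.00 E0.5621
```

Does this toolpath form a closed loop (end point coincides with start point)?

yes

Start point (G0): (-6.25, 0.00). End point (last G1): the path returns to the start — closed.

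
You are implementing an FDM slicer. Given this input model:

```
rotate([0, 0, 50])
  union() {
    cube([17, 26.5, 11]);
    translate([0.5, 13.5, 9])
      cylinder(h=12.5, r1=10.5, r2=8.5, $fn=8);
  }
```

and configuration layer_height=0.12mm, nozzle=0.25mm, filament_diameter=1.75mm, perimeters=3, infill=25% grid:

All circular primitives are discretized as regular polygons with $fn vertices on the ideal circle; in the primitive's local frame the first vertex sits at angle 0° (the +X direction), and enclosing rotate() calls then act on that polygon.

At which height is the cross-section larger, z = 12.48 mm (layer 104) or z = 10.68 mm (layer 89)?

Layer 104 (z = 12.48): the cube is not intersected at this z (z outside [0, 11]); the cone at (0.5, 13.5) (r1=10.5→r2=8.5) has section circumradius 9.943 here — a regular 8-gon (area = (8/2)·9.943²·sin(360°/8) = 279.64 mm²); Combining (union): only the cone at (0.5, 13.5) is present, so the union is just that shape — area = 279.64 mm²; (rotated 50° about Z; rotation is an isometry so areas/perimeters/island counts are preserved). So its area = 279.64 mm². Layer 89 (z = 10.68): the cube (footprint 17×26.5) is included at this height (area 450.50 mm²); the cone at (0.5, 13.5): at t=0.134 of its height the radius interpolates to r₁+(r₂−r₁)t = 10.231, giving a regular 8-gon of that circumradius (area = (8/2)·10.231²·sin(360°/8) = 296.07 mm²); Combining (union): the regions partially overlap — summed areas 746.57 mm² minus the doubly-counted overlap 158.16 mm² gives 588.41 mm² — area = 588.41 mm²; (whole slice rotated 50° about Z — lengths, areas and connectivity unchanged). So its area = 588.41 mm². Layer 89 is larger (588.41 vs 279.64 mm²).

layer 89 (z = 10.68 mm)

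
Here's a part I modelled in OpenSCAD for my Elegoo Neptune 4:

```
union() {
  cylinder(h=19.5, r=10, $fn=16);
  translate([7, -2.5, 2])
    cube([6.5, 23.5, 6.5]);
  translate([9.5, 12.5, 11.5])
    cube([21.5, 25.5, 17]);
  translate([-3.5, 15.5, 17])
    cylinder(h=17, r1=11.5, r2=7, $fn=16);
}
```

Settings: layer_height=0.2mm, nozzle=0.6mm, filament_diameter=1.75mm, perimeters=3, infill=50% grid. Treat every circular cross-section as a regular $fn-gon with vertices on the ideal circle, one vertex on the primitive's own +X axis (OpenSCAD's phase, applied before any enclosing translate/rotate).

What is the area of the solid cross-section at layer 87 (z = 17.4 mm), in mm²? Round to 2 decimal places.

1202.04 mm²

At z = 17.4 mm: the r=10 cylinder contributes a regular 16-gon of circumradius 10 (area = (16/2)·10.000²·sin(360°/16) = 306.15 mm²); the cube at (7, -2.5) is absent (z outside [2, 8.5]); the cube at (9.5, 12.5) (footprint 21.5×25.5) is included at this height (area 548.25 mm²); the cone at (-3.5, 15.5) (r1=11.5→r2=7) has section circumradius 11.394 here — a regular 16-gon (area = (16/2)·11.394²·sin(360°/16) = 397.46 mm²); Combining (union): the regions partially overlap — summed areas 1251.85 mm² minus the doubly-counted overlap 49.81 mm² gives 1202.04 mm² — area = 1202.04 mm². Overall, the cross-section has 2 separate islands. Net area = 1202.04 mm².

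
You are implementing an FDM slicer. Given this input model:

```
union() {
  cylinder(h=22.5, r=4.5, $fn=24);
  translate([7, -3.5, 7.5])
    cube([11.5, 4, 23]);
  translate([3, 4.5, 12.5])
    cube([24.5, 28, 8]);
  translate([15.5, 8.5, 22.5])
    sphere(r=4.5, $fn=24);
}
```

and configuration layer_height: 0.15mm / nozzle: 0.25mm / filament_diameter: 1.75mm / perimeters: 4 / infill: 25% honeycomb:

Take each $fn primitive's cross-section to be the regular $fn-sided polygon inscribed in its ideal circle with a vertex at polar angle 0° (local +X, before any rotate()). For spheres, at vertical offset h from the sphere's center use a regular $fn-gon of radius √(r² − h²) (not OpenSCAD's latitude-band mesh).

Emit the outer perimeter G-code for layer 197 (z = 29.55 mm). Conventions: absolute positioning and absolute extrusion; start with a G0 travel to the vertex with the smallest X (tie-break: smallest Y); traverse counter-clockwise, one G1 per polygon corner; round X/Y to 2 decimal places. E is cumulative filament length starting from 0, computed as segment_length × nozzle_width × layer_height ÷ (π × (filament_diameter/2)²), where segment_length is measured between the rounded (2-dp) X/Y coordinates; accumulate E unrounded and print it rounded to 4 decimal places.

At z = 29.55 mm: the cylinder does not reach this height (z outside [0, 22.5]); the cube at (7, -3.5) (footprint 11.5×4) is included at this height; the cube at (3, 4.5) does not reach this height (z outside [12.5, 20.5]); the sphere at (15.5, 8.5) does not reach this height (|z−center|=7.050 > r=4.5); Merging all regions: only the 11.5×4 cube at (7, -3.5) is present, so the union is just that shape — 1 connected region. The outline is a single polygon with 4 vertices. Extrusion per mm of travel: 0.25 × 0.15 / (π × 0.875²) = 0.015591. Accumulating E over each segment gives final E = 0.4833.

G0 X7.00 Y-3.50 Z29.55
G1 X18.50 Y-3.50 E0.1793
G1 X18.50 Y0.50 E0.2417
G1 X7.00 Y0.50 E0.4209
G1 X7.00 Y-3.50 E0.4833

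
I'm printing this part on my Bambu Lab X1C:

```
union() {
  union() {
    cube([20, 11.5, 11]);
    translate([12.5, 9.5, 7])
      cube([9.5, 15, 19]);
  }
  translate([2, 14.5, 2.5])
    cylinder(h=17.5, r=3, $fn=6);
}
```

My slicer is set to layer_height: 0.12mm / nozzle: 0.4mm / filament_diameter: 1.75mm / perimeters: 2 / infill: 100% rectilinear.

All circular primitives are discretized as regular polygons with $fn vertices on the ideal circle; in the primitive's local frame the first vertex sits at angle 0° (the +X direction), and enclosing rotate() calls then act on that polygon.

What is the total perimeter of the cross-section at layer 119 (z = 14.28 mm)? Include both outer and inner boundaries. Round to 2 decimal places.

67.00 mm

At z = 14.28 mm: the cube does not reach this height (z outside [0, 11]); the 9.5×15 cube at (12.5, 9.5) contributes its full rectangle (perimeter 49.00 mm); Merging all regions: only the 9.5×15 cube at (12.5, 9.5) is present, so the union is just that shape — boundary = 49.00 mm; the r=3 cylinder at (2, 14.5) contributes a regular 6-gon of circumradius 3 (perimeter = 2·6·3.000·sin(180°/6) = 18.00 mm); Combining (union): the 2 present regions are separate (no shared area or edge), so areas and boundary lengths simply add and each stays a separate island — boundary = 67.00 mm. Overall, the cross-section has 2 separate islands. Total boundary length (outer) = 67.00 mm.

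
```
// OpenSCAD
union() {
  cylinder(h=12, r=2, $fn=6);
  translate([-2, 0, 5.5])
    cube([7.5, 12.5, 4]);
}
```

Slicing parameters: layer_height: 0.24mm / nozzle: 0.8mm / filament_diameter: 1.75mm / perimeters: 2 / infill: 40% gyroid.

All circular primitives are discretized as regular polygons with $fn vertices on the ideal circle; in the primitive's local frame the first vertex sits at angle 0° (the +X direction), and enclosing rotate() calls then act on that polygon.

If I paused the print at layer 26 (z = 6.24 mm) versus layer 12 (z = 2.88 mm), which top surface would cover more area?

layer 26 (z = 6.24 mm)

Layer 26 (z = 6.24): the cylinder: section is a regular 6-gon, circumradius r=2 (area = (6/2)·2.000²·sin(360°/6) = 10.39 mm²); the cube at (-2, 0) is present — its section is the full 7.5×12.5 rectangle (area 93.75 mm²); Taking the union: the regions partially overlap — summed areas 104.14 mm² minus the doubly-counted overlap 5.20 mm² gives 98.95 mm² — area = 98.95 mm². So its area = 98.95 mm². Layer 12 (z = 2.88): the r=2 cylinder gives a regular 6-gon of circumradius 2 (constant along its height) (area = (6/2)·2.000²·sin(360°/6) = 10.39 mm²); the cube at (-2, 0) is absent (z outside [5.5, 9.5]); Taking the union: only the r=2 cylinder is present, so the union is just that shape — area = 10.39 mm². So its area = 10.39 mm². Layer 26 is larger (98.95 vs 10.39 mm²).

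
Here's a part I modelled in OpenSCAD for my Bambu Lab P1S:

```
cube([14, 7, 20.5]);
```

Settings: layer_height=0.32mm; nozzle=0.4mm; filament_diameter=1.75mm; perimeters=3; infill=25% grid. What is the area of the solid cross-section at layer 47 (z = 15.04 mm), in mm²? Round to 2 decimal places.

At z = 15.04 mm: the cube (footprint 14×7) is included at this height (area 98.00 mm²). Overall, the cross-section is a single solid region. Net area = 98.00 mm².

98.00 mm²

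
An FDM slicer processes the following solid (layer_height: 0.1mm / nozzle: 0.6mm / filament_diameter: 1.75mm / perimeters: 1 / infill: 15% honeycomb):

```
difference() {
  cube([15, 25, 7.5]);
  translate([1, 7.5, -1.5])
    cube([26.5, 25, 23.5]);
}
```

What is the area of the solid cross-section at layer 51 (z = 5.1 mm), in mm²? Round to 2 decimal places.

At z = 5.1 mm: the cube (footprint 15×25) is included at this height (area 375.00 mm²); the cube at (1, 7.5) (footprint 26.5×25) is included at this height (area 662.50 mm²); Taking the first minus the rest: starting from the 15×25 cube (375.00 mm²), the 26.5×25 cube at (1, 7.5) partially overlaps it — only the 245.00 mm² overlap (of its 662.50 mm²) is removed, clipping the outline — area = 130.00 mm². Overall, the cross-section is a single solid region. Net area = 130.00 mm².

130.00 mm²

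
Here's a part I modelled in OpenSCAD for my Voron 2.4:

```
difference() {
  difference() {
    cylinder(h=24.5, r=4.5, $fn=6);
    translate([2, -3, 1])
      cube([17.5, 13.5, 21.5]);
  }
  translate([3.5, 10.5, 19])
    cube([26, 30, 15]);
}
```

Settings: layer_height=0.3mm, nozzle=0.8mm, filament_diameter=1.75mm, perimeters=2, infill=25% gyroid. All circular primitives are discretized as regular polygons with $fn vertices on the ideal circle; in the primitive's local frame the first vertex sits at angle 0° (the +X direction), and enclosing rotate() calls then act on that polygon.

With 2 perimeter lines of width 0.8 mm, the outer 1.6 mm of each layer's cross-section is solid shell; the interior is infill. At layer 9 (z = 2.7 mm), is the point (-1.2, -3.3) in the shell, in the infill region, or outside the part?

At z = 2.7 mm: the cylinder: section is a regular 6-gon, circumradius r=4.5; the 17.5×13.5 cube at (2, -3) contributes its full rectangle; Taking the first minus the rest: starting from the r=4.5 cylinder, the 17.5×13.5 cube at (2, -3) partially overlaps it — only the 10.26 mm² overlap (of its 236.25 mm²) is removed, clipping the outline — 1 connected region; the cube at (3.5, 10.5) is absent (z outside [19, 34]); Taking the first minus the rest: none of the subtracted shapes is present at this height, so that combined region is unchanged — 1 connected region. Overall, the cross-section is a single solid region. The nearest boundary edge runs (2.25, -3.90)→(-2.25, -3.90); distance from the point to it = 0.60 mm. The point is inside the cross-section, 0.60 mm from the nearest boundary — within the 1.6 mm shell band (2 × 0.8).

shell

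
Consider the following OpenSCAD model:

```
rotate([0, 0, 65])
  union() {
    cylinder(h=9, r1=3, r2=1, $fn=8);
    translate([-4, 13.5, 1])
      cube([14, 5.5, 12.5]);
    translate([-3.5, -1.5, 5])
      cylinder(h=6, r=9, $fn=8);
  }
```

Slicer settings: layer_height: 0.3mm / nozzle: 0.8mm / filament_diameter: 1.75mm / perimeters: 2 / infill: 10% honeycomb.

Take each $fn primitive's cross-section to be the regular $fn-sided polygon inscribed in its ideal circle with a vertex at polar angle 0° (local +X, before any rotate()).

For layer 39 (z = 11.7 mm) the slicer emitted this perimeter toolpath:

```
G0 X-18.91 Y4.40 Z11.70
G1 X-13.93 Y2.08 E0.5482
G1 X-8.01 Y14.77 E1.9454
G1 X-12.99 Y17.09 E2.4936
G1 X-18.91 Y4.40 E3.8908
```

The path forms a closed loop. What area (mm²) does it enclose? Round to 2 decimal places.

76.93 mm²

Apply the shoelace formula to the sequence of (X, Y) vertices; enclosed area = 76.93 mm².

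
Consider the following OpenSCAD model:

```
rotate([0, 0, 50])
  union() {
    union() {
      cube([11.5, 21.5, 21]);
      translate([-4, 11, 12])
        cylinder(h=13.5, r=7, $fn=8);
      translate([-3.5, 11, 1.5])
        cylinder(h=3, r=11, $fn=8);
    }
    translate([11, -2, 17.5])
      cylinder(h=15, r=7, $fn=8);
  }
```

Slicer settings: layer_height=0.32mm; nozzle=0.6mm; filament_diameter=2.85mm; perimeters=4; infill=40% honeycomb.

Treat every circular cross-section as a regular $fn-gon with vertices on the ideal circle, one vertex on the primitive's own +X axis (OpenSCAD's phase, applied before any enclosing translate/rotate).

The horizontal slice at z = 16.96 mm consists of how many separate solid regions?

At z = 16.96 mm: the cube is present — its section is the full 11.5×21.5 rectangle; the r=7 cylinder at (-4, 11) gives a regular 8-gon of circumradius 7 (constant along its height); the cylinder at (-3.5, 11) does not reach this height (z outside [1.5, 4.5]); Taking the union: the regions partially overlap (shared area 19.92 mm²), so overlapping operands fuse into one piece — 1 connected region; the cylinder at (11, -2) is absent (z outside [17.5, 32.5]); Combining (union): only that combined region is present, so the union is just that shape — 1 connected region; (whole slice rotated 50° about Z — lengths, areas and connectivity unchanged). The result has 1 disconnected region.

1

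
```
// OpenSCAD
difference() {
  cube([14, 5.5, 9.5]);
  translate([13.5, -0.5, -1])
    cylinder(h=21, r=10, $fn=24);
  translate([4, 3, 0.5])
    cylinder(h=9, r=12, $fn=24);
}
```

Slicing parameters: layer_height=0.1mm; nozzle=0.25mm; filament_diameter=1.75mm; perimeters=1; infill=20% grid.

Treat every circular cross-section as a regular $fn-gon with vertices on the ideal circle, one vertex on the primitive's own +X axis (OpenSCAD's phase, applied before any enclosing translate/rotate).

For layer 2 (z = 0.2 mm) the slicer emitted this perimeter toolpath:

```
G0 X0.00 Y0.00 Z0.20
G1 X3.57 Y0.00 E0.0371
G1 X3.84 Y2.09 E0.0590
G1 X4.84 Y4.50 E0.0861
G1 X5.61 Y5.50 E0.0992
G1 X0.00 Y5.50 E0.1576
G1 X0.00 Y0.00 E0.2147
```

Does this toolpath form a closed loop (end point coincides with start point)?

Start point (G0): (0.00, 0.00). End point (last G1): the path returns to the start — closed.

yes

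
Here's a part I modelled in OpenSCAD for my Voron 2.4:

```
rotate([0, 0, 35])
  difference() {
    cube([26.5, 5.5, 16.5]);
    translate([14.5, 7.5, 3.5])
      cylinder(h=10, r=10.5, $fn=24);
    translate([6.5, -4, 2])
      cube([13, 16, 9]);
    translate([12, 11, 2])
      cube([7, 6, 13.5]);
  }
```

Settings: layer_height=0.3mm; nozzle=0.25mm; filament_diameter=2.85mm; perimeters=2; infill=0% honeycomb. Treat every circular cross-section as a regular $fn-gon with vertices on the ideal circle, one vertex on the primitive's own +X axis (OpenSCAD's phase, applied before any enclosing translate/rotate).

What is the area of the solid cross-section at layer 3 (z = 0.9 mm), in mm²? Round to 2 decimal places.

145.75 mm²

At z = 0.9 mm: the cube is present — its section is the full 26.5×5.5 rectangle (area 145.75 mm²); the cylinder at (14.5, 7.5) is not intersected at this z (z outside [3.5, 13.5]); the cube at (6.5, -4) is absent (z outside [2, 11]); the cube at (12, 11) is absent (z outside [2, 15.5]); After the difference (first − rest): none of the subtracted shapes is present at this height, so the 26.5×5.5 cube is unchanged — area = 145.75 mm²; (whole slice rotated 35° about Z — lengths, areas and connectivity unchanged). Overall, the cross-section is a single solid region. Net area = 145.75 mm².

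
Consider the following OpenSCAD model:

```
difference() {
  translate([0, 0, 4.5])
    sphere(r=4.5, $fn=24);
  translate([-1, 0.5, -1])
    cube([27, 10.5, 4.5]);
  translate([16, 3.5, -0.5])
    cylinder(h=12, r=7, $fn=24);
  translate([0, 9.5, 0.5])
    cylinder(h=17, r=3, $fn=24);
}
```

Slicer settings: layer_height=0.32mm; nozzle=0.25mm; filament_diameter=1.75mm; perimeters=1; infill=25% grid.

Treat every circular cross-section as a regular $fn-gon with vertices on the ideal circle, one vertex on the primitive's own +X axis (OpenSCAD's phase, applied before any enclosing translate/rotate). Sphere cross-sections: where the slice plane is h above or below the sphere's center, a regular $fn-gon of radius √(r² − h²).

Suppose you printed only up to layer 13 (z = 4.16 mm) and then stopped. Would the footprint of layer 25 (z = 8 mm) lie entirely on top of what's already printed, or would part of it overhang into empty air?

Compare the two slices. At z = 4.16: the sphere: section is a regular 24-gon, circumradius = √(r²−h²) = √(4.5²−0.34²) = 4.487 (area = (24/2)·4.487²·sin(360°/24) = 62.53 mm²); the cube at (-1, 0.5) is not intersected at this z (z outside [-1, 3.5]); the r=7 cylinder at (16, 3.5) contributes a regular 24-gon of circumradius 7 (area = (24/2)·7.000²·sin(360°/24) = 152.19 mm²); the cylinder at (0, 9.5): section is a regular 24-gon, circumradius r=3 (area = (24/2)·3.000²·sin(360°/24) = 27.95 mm²); Taking the first minus the rest: starting from the r=4.5 sphere (62.53 mm²), the r=7 cylinder at (16, 3.5) misses the remaining region (no effect); the r=3 cylinder at (0, 9.5) misses the remaining region (no effect) — area = 62.53 mm². At z = 8: the r=4.5 sphere slices to a regular 24-gon of circumradius 2.828 (√(r²−h²) with h=3.5 from center) (area = (24/2)·2.828²·sin(360°/24) = 24.85 mm²); the cube at (-1, 0.5) is absent (z outside [-1, 3.5]); the r=7 cylinder at (16, 3.5) contributes a regular 24-gon of circumradius 7 (area = (24/2)·7.000²·sin(360°/24) = 152.19 mm²); the cylinder at (0, 9.5): section is a regular 24-gon, circumradius r=3 (area = (24/2)·3.000²·sin(360°/24) = 27.95 mm²); Taking the first minus the rest: starting from the r=4.5 sphere (24.85 mm²), the r=7 cylinder at (16, 3.5) misses the remaining region (no effect); the r=3 cylinder at (0, 9.5) misses the remaining region (no effect) — area = 24.85 mm². Checking containment: the cross-section at z = 8 is a subset of the cross-section at z = 4.16.

entirely on top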